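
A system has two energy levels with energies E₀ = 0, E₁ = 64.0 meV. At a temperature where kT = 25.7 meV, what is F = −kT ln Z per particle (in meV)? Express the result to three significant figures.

Eᵢ/kT = 0, 2.4903.
Z = Σ e^(−Eᵢ/kT) = e^(−0) + e^(−2.4903) = 1.0000 + 0.082885 = 1.0829.
F = −kT ln Z = −25.7 × ln(1.0829) = −25.7 × 0.079643 = -2.05 meV.

-2.05 meV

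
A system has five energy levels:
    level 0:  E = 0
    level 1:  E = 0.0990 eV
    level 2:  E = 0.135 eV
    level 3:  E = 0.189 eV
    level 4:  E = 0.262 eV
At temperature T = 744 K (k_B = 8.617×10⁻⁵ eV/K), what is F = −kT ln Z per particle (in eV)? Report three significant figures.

-0.0218 eV

k_BT = 8.617×10⁻⁵ × 744 K = 0.064110 eV.
Eᵢ/kT = 0, 1.5442, 2.1058, 2.9481, 4.0867.
Z = Σ e^(−Eᵢ/kT) = e^(−0) + e^(−1.5442) + e^(−2.1058) + e^(−2.9481) + e^(−4.0867) = 1.0000 + 0.21348 + 0.12175 + 0.052439 + 0.016795 = 1.4045.
F = −kT ln Z = −0.064110 × ln(1.4045) = −0.064110 × 0.33968 = -0.0218 eV.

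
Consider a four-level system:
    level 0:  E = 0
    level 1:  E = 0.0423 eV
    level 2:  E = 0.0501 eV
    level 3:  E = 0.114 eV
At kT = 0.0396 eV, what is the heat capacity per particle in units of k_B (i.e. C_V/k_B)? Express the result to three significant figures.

0.501

Eᵢ/kT = 0, 1.0682, 1.2652, 2.8788.
Z = Σ e^(−Eᵢ/kT) = e^(−0) + e^(−1.0682) + e^(−1.2652) + e^(−2.8788) = 1.0000 + 0.34363 + 0.28218 + 0.056202 = 1.6820.
⟨E⟩ = 0.020856 eV, ⟨E²⟩ = 0.0012209 eV².
C_V/k_B = (⟨E²⟩ − ⟨E⟩²)/(kT)² = (0.0012209 − 0.00043497)/0.0015682 = 0.501.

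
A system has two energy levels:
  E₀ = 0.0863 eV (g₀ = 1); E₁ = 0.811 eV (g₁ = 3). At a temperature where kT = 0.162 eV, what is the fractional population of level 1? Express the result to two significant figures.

Eᵢ/kT = 0.5327, 5.006.
Z = Σ gᵢe^(−Eᵢ/kT) = 1·e^(−0.5327) + 3·e^(−5.006) = 0.5870 + 0.02009 = 0.6071.
P₁ = g₁ e^(−E₁/kT) / Z = 0.02009/0.6071 = 0.033.

0.033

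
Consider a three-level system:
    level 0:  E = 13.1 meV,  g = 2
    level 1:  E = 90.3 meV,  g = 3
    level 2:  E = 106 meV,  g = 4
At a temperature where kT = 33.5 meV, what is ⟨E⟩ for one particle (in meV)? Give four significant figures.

31.27 meV

Eᵢ/kT = 0.391045, 2.69552, 3.16418.
Z = Σ gᵢe^(−Eᵢ/kT) = 2·e^(−0.391045) + 3·e^(−2.69552) + 4·e^(−3.16418) = 1.35270 + 0.202522 + 0.168995 = 1.72422.
⟨E⟩ = Σ Eᵢ gᵢe^(−Eᵢ/kT) / Z = (13.1·1.35270 + 90.3·0.202522 + 106·0.168995) / 1.72422 = 31.27 meV.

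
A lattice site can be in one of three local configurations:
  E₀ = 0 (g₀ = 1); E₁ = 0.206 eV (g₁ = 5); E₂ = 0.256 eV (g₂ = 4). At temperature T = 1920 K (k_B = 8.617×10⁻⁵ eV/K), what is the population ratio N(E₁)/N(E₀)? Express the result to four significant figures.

k_BT = 8.617×10⁻⁵ × 1920 K = 0.165446 eV.
n₁/n₀ = (g₁/g₀) exp[−(E₁−E₀)/kT] = (5/1) × exp(−(0.206 eV)/(0.165446 eV)) = (5/1) × exp(-1.24512) = 1.440.

1.440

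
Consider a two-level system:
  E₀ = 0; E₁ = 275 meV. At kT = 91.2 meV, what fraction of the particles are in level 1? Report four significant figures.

Eᵢ/kT = 0, 3.01535.
Z = Σ e^(−Eᵢ/kT) = e^(−0) + e^(−3.01535) = 1.00000 + 0.0490287 = 1.04903.
P₁ = e^(−E₁/kT) / Z = 0.0490287/1.04903 = 0.04674.

0.04674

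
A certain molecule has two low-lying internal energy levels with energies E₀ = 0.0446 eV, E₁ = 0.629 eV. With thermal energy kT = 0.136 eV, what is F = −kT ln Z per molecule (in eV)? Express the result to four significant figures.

0.04276 eV

Eᵢ/kT = 0.327941, 4.62500.
Z = Σ e^(−Eᵢ/kT) = e^(−0.327941) + e^(−4.62500) = 0.720406 + 0.00980366 = 0.730210.
F = −kT ln Z = −0.136 × ln(0.730210) = −0.136 × -0.314423 = 0.04276 eV.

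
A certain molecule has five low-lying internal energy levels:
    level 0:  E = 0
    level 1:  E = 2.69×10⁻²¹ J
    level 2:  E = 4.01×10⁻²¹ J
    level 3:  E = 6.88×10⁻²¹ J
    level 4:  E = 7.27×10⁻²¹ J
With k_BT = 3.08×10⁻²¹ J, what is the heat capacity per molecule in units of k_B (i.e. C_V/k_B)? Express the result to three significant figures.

Eᵢ/kT = 0, 0.87338, 1.3019, 2.2338, 2.3604.
Z = Σ e^(−Eᵢ/kT) = e^(−0) + e^(−0.87338) + e^(−1.3019) + e^(−2.2338) + e^(−2.3604) = 1.0000 + 0.41754 + 0.27201 + 0.10712 + 0.094382 = 1.8911.
⟨E⟩ = 1.9233, ⟨E²⟩ = 9.2296.
C_V/k_B = (⟨E²⟩ − ⟨E⟩²)/(kT)² = (9.2296 − 3.6991)/9.4864 = 0.583.

0.583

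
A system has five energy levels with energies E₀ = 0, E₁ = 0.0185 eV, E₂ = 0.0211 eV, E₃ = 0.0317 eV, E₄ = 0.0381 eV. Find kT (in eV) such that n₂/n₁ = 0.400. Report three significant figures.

n₂/n₁ = exp[−(E₂−E₁)/kT] = 0.400.
⇒ (E₂−E₁)/kT = ln(1/0.400) = ln(2.5000) = 0.91629.
kT = 0.0026 eV / 0.91629 = 0.00284 eV.

0.00284 eV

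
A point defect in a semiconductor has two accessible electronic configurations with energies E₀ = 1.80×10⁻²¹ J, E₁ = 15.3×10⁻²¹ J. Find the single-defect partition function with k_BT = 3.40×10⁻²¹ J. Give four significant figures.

Z = 0.6001

Eᵢ/kT = 0.529412, 4.50000.
Z = Σ e^(−Eᵢ/kT) = e^(−0.529412) + e^(−4.50000) = 0.588951 + 0.0111090 = 0.600060.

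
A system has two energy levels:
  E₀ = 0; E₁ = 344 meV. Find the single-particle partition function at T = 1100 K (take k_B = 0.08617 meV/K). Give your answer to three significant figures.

k_BT = 0.08617 × 1100 K = 94.787 meV.
Eᵢ/kT = 0, 3.6292.
Z = Σ e^(−Eᵢ/kT) = e^(−0) + e^(−3.6292) = 1.0000 + 0.026537 = 1.0265.

Z = 1.03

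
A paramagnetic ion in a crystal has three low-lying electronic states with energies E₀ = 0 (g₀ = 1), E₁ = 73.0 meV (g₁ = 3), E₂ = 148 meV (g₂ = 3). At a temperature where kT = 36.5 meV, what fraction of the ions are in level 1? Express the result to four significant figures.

Eᵢ/kT = 0, 2.00000, 4.05479.
Z = Σ gᵢe^(−Eᵢ/kT) = 1·e^(−0) + 3·e^(−2.00000) + 3·e^(−4.05479) = 1.00000 + 0.406006 + 0.0520174 = 1.45802.
P₁ = g₁ e^(−E₁/kT) / Z = 0.406006/1.45802 = 0.2785.

0.2785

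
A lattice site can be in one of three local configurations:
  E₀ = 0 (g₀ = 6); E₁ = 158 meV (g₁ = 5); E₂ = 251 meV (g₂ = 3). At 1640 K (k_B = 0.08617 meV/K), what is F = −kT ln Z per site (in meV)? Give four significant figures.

-296.4 meV

k_BT = 0.08617 × 1640 K = 141.319 meV.
Eᵢ/kT = 0, 1.11804, 1.77612.
Z = Σ gᵢe^(−Eᵢ/kT) = 6·e^(−0) + 5·e^(−1.11804) + 3·e^(−1.77612) = 6.00000 + 1.63460 + 0.507881 = 8.14248.
F = −kT ln Z = −141.319 × ln(8.14248) = −141.319 × 2.09709 = -296.4 meV.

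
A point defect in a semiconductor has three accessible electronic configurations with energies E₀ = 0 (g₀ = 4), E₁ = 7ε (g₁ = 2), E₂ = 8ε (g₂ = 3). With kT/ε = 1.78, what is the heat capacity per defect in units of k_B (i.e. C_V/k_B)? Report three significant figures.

0.309

Eᵢ/kT = 0, 3.9326, 4.4944.
Z = Σ gᵢe^(−Eᵢ/kT) = 4·e^(−0) + 2·e^(−3.9326) + 3·e^(−4.4944) = 4.0000 + 0.039185 + 0.033514 = 4.0727.
⟨E⟩ = 0.13318 ε, ⟨E²⟩ = 0.99810 ε².
C_V/k_B = (⟨E²⟩ − ⟨E⟩²)/(kT)² = (0.99810 − 0.017737)/3.1684 = 0.309.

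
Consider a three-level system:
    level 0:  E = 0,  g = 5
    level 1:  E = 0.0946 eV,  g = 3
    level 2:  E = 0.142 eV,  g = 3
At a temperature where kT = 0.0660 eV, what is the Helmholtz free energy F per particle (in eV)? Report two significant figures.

-0.12 eV

Eᵢ/kT = 0, 1.433, 2.152.
Z = Σ gᵢe^(−Eᵢ/kT) = 5·e^(−0) + 3·e^(−1.433) + 3·e^(−2.152) = 5.000 + 0.7158 + 0.3488 = 6.065.
F = −kT ln Z = −0.0660 × ln(6.065) = −0.0660 × 1.803 = -0.12 eV.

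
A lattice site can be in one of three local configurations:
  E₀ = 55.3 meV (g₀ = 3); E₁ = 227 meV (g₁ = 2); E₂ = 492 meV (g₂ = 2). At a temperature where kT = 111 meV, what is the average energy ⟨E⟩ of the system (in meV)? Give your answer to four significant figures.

Eᵢ/kT = 0.498198, 2.04505, 4.43243.
Z = Σ gᵢe^(−Eᵢ/kT) = 3·e^(−0.498198) + 2·e^(−2.04505) + 2·e^(−4.43243) = 1.82287 + 0.258747 + 0.0237711 = 2.10539.
⟨E⟩ = Σ Eᵢ gᵢe^(−Eᵢ/kT) / Z = (55.3·1.82287 + 227·0.258747 + 492·0.0237711) / 2.10539 = 81.33 meV.

81.33 meV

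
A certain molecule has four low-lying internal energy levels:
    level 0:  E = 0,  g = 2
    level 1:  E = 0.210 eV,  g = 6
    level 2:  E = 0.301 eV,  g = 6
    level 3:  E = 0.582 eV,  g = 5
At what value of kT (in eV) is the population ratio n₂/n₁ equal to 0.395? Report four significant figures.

n₂/n₁ = (g₂/g₁) exp[−(E₂−E₁)/kT] = 0.395.
⇒ (E₂−E₁)/kT = ln((6/6)/0.395) = ln(2.53165) = 0.928871.
kT = 0.091 eV / 0.928871 = 0.09797 eV.

0.09797 eV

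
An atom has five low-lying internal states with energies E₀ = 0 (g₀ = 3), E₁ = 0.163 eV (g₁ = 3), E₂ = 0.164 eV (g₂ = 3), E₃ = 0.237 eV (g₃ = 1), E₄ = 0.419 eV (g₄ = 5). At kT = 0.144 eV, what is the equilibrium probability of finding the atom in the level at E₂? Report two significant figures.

Eᵢ/kT = 0, 1.132, 1.139, 1.646, 2.910.
Z = Σ gᵢe^(−Eᵢ/kT) = 3·e^(−0) + 3·e^(−1.132) + 3·e^(−1.139) + 1·e^(−1.646) + 5·e^(−2.910) = 3.000 + 0.9672 + 0.9604 + 0.1928 + 0.2724 = 5.393.
P₂ = g₂ e^(−E₂/kT) / Z = 0.9604/5.393 = 0.18.

0.18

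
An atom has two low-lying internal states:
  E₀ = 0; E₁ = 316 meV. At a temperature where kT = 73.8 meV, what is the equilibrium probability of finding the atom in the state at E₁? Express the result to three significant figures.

0.0136

Eᵢ/kT = 0, 4.2818.
Z = Σ e^(−Eᵢ/kT) = e^(−0) + e^(−4.2818) = 1.0000 + 0.013818 = 1.0138.
P₁ = e^(−E₁/kT) / Z = 0.013818/1.0138 = 0.0136.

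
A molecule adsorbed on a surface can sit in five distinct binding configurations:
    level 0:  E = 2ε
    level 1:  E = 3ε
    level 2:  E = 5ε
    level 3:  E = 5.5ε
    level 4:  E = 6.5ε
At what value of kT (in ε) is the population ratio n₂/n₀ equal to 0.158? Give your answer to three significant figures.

n₂/n₀ = exp[−(E₂−E₀)/kT] = 0.158.
⇒ (E₂−E₀)/kT = ln(1/0.158) = ln(6.3291) = 1.8452.
kT = 3ε / 1.8452 = 1.63 ε.

1.63 ε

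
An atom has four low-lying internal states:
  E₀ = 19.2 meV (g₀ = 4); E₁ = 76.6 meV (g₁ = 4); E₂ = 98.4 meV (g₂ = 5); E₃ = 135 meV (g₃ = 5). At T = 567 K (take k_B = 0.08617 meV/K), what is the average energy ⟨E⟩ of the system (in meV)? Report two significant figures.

k_BT = 0.08617 × 567 K = 48.86 meV.
Eᵢ/kT = 0.3930, 1.568, 2.014, 2.763.
Z = Σ gᵢe^(−Eᵢ/kT) = 4·e^(−0.3930) + 4·e^(−1.568) + 5·e^(−2.014) + 5·e^(−2.763) = 2.700 + 0.8338 + 0.6673 + 0.3155 = 4.517.
⟨E⟩ = Σ Eᵢ gᵢe^(−Eᵢ/kT) / Z = (19.2·2.700 + 76.6·0.8338 + 98.4·0.6673 + 135·0.3155) / 4.517 = 50 meV.

50 meV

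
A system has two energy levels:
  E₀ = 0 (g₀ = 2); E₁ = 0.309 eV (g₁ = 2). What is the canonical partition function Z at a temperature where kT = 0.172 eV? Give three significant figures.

Eᵢ/kT = 0, 1.7965.
Z = Σ gᵢe^(−Eᵢ/kT) = 2·e^(−0) + 2·e^(−1.7965) = 2.0000 + 0.33176 = 2.3318.

Z = 2.33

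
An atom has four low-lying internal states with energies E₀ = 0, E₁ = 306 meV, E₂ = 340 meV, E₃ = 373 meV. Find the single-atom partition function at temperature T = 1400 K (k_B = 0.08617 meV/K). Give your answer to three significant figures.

k_BT = 0.08617 × 1400 K = 120.64 meV.
Eᵢ/kT = 0, 2.5365, 2.8183, 3.0918.
Z = Σ e^(−Eᵢ/kT) = e^(−0) + e^(−2.5365) + e^(−2.8183) + e^(−3.0918) = 1.0000 + 0.079143 + 0.059707 + 0.045420 = 1.1843.

Z = 1.18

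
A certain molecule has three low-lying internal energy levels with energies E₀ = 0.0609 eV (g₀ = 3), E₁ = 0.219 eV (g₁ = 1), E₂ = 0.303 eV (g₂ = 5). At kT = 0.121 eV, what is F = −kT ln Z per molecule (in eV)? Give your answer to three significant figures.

-0.105 eV

Eᵢ/kT = 0.50331, 1.8099, 2.5041.
Z = Σ gᵢe^(−Eᵢ/kT) = 3·e^(−0.50331) + 1·e^(−1.8099) + 5·e^(−2.5041) = 1.8136 + 0.16367 + 0.40875 = 2.3860.
F = −kT ln Z = −0.121 × ln(2.3860) = −0.121 × 0.86962 = -0.105 eV.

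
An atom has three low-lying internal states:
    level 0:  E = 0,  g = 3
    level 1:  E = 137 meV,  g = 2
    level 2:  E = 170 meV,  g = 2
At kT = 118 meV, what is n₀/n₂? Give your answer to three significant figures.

n₀/n₂ = (g₀/g₂) exp[−(E₀−E₂)/kT] = (3/2) × exp(−(-170 meV)/(118 meV)) = (3/2) × exp(1.4407) = 6.34.

6.34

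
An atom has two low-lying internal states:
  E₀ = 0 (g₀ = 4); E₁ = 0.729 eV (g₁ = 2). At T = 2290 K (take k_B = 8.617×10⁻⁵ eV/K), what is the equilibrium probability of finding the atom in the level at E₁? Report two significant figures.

k_BT = 8.617×10⁻⁵ × 2290 K = 0.1973 eV.
Eᵢ/kT = 0, 3.695.
Z = Σ gᵢe^(−Eᵢ/kT) = 4·e^(−0) + 2·e^(−3.695) = 4.000 + 0.04969 = 4.050.
P₁ = g₁ e^(−E₁/kT) / Z = 0.04969/4.050 = 0.012.

0.012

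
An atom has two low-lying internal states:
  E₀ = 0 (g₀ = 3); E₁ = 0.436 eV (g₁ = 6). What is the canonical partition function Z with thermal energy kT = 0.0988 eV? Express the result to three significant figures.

Eᵢ/kT = 0, 4.4130.
Z = Σ gᵢe^(−Eᵢ/kT) = 3·e^(−0) + 6·e^(−4.4130) = 3.0000 + 0.072713 = 3.0727.

Z = 3.07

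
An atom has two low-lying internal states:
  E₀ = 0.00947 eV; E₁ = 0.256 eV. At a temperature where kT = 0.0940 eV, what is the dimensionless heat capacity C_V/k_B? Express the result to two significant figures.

0.43

Eᵢ/kT = 0.1007, 2.723.
Z = Σ e^(−Eᵢ/kT) = e^(−0.1007) + e^(−2.723) = 0.9042 + 0.06568 = 0.9699.
⟨E⟩ = 0.02616 eV, ⟨E²⟩ = 0.004522 eV².
C_V/k_B = (⟨E²⟩ − ⟨E⟩²)/(kT)² = (0.004522 − 0.0006843)/0.008836 = 0.43.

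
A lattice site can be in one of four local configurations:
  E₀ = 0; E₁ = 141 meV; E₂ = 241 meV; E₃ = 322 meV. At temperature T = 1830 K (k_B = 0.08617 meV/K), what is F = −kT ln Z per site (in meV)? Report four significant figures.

k_BT = 0.08617 × 1830 K = 157.691 meV.
Eᵢ/kT = 0, 0.894154, 1.52831, 2.04197.
Z = Σ e^(−Eᵢ/kT) = e^(−0) + e^(−0.894154) + e^(−1.52831) + e^(−2.04197) = 1.00000 + 0.408953 + 0.216902 + 0.129773 = 1.75563.
F = −kT ln Z = −157.691 × ln(1.75563) = −157.691 × 0.562828 = -88.75 meV.

-88.75 meV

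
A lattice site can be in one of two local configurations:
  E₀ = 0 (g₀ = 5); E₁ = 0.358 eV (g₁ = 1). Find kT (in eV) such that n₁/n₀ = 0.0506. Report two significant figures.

n₁/n₀ = (g₁/g₀) exp[−(E₁−E₀)/kT] = 0.0506.
⇒ (E₁−E₀)/kT = ln((1/5)/0.0506) = ln(3.953) = 1.374.
kT = 0.358 eV / 1.374 = 0.26 eV.

0.26 eV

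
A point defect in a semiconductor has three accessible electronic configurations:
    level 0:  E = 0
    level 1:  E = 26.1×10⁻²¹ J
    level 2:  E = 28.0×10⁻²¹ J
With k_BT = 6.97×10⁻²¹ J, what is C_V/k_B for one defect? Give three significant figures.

0.573

Eᵢ/kT = 0, 3.7446, 4.0172.
Z = Σ e^(−Eᵢ/kT) = e^(−0) + e^(−3.7446) + e^(−4.0172) = 1.0000 + 0.023645 + 0.018003 = 1.0416.
⟨E⟩ = 1.0764, ⟨E²⟩ = 29.015.
C_V/k_B = (⟨E²⟩ − ⟨E⟩²)/(kT)² = (29.015 − 1.1586)/48.581 = 0.573.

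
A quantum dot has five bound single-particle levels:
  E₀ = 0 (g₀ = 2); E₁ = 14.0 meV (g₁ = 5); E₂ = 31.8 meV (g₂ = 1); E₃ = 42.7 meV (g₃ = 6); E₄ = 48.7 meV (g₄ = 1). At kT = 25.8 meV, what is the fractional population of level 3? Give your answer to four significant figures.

0.1765

Eᵢ/kT = 0, 0.542636, 1.23256, 1.65504, 1.88760.
Z = Σ gᵢe^(−Eᵢ/kT) = 2·e^(−0) + 5·e^(−0.542636) + 1·e^(−1.23256) + 6·e^(−1.65504) + 1·e^(−1.88760) = 2.00000 + 2.90607 + 0.291545 + 1.14651 + 0.151435 = 6.49556.
P₃ = g₃ e^(−E₃/kT) / Z = 1.14651/6.49556 = 0.1765.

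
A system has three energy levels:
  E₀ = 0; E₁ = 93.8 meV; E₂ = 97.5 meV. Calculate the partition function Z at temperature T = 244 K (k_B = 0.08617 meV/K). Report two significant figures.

Z = 1.0

k_BT = 0.08617 × 244 K = 21.03 meV.
Eᵢ/kT = 0, 4.460, 4.636.
Z = Σ e^(−Eᵢ/kT) = e^(−0) + e^(−4.460) + e^(−4.636) = 1.000 + 0.01156 + 0.009696 = 1.021.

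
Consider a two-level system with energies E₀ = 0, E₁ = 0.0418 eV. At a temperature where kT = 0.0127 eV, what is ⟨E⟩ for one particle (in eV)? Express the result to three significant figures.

Eᵢ/kT = 0, 3.2913.
Z = Σ e^(−Eᵢ/kT) = e^(−0) + e^(−3.2913) = 1.0000 + 0.037205 = 1.0372.
⟨E⟩ = Σ Eᵢ e^(−Eᵢ/kT) / Z = (0·1.0000 + 0.0418·0.037205) / 1.0372 = 0.00150 eV.

0.00150 eV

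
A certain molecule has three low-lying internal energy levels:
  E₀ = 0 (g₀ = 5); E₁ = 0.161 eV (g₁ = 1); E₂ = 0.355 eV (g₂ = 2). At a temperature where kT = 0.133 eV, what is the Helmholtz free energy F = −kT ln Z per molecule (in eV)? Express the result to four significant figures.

Eᵢ/kT = 0, 1.21053, 2.66917.
Z = Σ gᵢe^(−Eᵢ/kT) = 5·e^(−0) + 1·e^(−1.21053) + 2·e^(−2.66917) = 5.00000 + 0.298039 + 0.138619 = 5.43666.
F = −kT ln Z = −0.133 × ln(5.43666) = −0.133 × 1.69316 = -0.2252 eV.

-0.2252 eV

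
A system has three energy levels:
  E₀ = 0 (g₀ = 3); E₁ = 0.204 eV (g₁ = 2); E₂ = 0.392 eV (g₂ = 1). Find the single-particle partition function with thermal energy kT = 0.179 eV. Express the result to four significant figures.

Eᵢ/kT = 0, 1.13966, 2.18994.
Z = Σ gᵢe^(−Eᵢ/kT) = 3·e^(−0) + 2·e^(−1.13966) + 1·e^(−2.18994) = 3.00000 + 0.639856 + 0.111923 = 3.75178.

Z = 3.752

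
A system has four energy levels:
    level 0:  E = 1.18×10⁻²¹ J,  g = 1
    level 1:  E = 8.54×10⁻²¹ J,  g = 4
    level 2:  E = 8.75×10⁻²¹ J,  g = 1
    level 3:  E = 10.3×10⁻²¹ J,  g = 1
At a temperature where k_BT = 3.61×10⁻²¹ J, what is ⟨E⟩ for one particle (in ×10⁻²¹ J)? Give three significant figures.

Eᵢ/kT = 0.32687, 2.3657, 2.4238, 2.8532.
Z = Σ gᵢe^(−Eᵢ/kT) = 1·e^(−0.32687) + 4·e^(−2.3657) + 1·e^(−2.4238) + 1·e^(−2.8532) = 0.72118 + 0.37553 + 0.088584 + 0.057660 = 1.2430.
⟨E⟩ = Σ Eᵢ gᵢe^(−Eᵢ/kT) / Z = (1.18·0.72118 + 8.54·0.37553 + 8.75·0.088584 + 10.3·0.057660) / 1.2430 = 4.37 ×10⁻²¹ J.

4.37 ×10⁻²¹ J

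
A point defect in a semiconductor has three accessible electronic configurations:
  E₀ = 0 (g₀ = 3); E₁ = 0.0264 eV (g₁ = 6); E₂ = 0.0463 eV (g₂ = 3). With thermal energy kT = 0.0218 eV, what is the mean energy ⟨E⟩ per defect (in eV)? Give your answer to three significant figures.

0.0124 eV

Eᵢ/kT = 0, 1.2110, 2.1239.
Z = Σ gᵢe^(−Eᵢ/kT) = 3·e^(−0) + 6·e^(−1.2110) + 3·e^(−2.1239) = 3.0000 + 1.7874 + 0.35869 = 5.1461.
⟨E⟩ = Σ Eᵢ gᵢe^(−Eᵢ/kT) / Z = (0·3.0000 + 0.0264·1.7874 + 0.0463·0.35869) / 5.1461 = 0.0124 eV.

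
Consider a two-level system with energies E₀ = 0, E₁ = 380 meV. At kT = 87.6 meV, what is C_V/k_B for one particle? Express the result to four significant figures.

Eᵢ/kT = 0, 4.33790.
Z = Σ e^(−Eᵢ/kT) = e^(−0) + e^(−4.33790) = 1.00000 + 0.0130639 = 1.01306.
⟨E⟩ = 4.90028 meV, ⟨E²⟩ = 1862.11 meV².
C_V/k_B = (⟨E²⟩ − ⟨E⟩²)/(kT)² = (1862.11 − 24.0127)/7673.76 = 0.2395.

0.2395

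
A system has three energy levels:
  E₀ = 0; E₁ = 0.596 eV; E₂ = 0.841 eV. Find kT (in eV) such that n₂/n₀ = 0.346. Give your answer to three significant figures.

n₂/n₀ = exp[−(E₂−E₀)/kT] = 0.346.
⇒ (E₂−E₀)/kT = ln(1/0.346) = ln(2.8902) = 1.0613.
kT = 0.841 eV / 1.0613 = 0.792 eV.

0.792 eV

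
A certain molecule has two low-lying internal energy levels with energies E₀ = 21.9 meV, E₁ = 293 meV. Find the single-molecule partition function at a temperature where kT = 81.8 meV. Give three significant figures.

Z = 0.793

Eᵢ/kT = 0.26773, 3.5819.
Z = Σ e^(−Eᵢ/kT) = e^(−0.26773) + e^(−3.5819) = 0.76511 + 0.027823 = 0.79293.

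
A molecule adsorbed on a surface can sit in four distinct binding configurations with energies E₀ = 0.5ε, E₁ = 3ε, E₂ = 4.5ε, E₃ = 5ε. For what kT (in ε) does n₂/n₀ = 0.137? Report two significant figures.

2.0 ε

n₂/n₀ = exp[−(E₂−E₀)/kT] = 0.137.
⇒ (E₂−E₀)/kT = ln(1/0.137) = ln(7.299) = 1.988.
kT = 4.0ε / 1.988 = 2.0 ε.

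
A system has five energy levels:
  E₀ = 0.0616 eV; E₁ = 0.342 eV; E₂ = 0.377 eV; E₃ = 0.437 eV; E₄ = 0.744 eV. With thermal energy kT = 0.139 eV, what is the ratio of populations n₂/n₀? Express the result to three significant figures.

0.103

n₂/n₀ = exp[−(E₂−E₀)/kT] = exp(−(0.3154 eV)/(0.139 eV)) = exp(-2.2691) = 0.103.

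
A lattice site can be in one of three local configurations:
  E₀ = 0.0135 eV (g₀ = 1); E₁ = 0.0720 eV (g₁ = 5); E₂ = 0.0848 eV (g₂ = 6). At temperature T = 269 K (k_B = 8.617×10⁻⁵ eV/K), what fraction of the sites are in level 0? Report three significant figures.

k_BT = 8.617×10⁻⁵ × 269 K = 0.023180 eV.
Eᵢ/kT = 0.58240, 3.1061, 3.6583.
Z = Σ gᵢe^(−Eᵢ/kT) = 1·e^(−0.58240) + 5·e^(−3.1061) + 6·e^(−3.6583) = 0.55856 + 0.22388 + 0.15466 = 0.93710.
P₀ = g₀ e^(−E₀/kT) / Z = 0.55856/0.93710 = 0.596.

0.596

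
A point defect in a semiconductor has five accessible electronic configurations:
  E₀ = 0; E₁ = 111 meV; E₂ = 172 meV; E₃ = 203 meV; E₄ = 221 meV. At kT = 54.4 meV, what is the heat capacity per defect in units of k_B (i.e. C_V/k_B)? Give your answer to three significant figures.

Eᵢ/kT = 0, 2.0404, 3.1618, 3.7316, 4.0625.
Z = Σ e^(−Eᵢ/kT) = e^(−0) + e^(−2.0404) + e^(−3.1618) + e^(−3.7316) + e^(−4.0625) = 1.0000 + 0.12998 + 0.042349 + 0.023954 + 0.017206 = 1.2135.
⟨E⟩ = 25.033 meV, ⟨E²⟩ = 3858.1 meV².
C_V/k_B = (⟨E²⟩ − ⟨E⟩²)/(kT)² = (3858.1 − 626.65)/2959.4 = 1.09.

1.09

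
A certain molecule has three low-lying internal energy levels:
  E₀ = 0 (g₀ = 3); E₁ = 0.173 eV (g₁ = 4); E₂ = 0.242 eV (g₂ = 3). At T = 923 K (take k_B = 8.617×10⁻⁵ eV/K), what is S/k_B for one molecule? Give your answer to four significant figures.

1.676

k_BT = 8.617×10⁻⁵ × 923 K = 0.0795349 eV.
Eᵢ/kT = 0, 2.17515, 3.04269.
Z = Σ gᵢe^(−Eᵢ/kT) = 3·e^(−0) + 4·e^(−2.17515) + 3·e^(−3.04269) = 3.00000 + 0.454364 + 0.143119 = 3.59748.
⟨E⟩ = Σ EᵢPᵢ = 0.0314775 eV.
S/k_B = ln Z + ⟨E⟩/kT = ln(3.59748) + 0.0314775/0.0795349 = 1.28023 + 0.395770 = 1.676.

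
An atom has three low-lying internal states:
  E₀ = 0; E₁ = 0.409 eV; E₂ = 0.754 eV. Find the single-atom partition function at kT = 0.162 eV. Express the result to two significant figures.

Z = 1.1

Eᵢ/kT = 0, 2.525, 4.654.
Z = Σ e^(−Eᵢ/kT) = e^(−0) + e^(−2.525) + e^(−4.654) = 1.000 + 0.08006 + 0.009523 = 1.090.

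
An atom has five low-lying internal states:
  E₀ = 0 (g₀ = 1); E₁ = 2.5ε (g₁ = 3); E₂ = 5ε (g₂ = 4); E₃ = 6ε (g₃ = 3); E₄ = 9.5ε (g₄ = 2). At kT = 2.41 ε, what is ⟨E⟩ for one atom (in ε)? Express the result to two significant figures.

2.5 ε

Eᵢ/kT = 0, 1.037, 2.075, 2.490, 3.942.
Z = Σ gᵢe^(−Eᵢ/kT) = 1·e^(−0) + 3·e^(−1.037) + 4·e^(−2.075) + 3·e^(−2.490) + 2·e^(−3.942) = 1.000 + 1.064 + 0.5022 + 0.2487 + 0.03882 = 2.854.
⟨E⟩ = Σ Eᵢ gᵢe^(−Eᵢ/kT) / Z = (0·1.000 + 2.5·1.064 + 5·0.5022 + 6·0.2487 + 9.5·0.03882) / 2.854 = 2.5 ε.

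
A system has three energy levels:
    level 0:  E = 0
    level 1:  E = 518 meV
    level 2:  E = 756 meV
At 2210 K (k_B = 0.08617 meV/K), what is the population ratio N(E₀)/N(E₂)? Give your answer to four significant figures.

k_BT = 0.08617 × 2210 K = 190.436 meV.
n₀/n₂ = exp[−(E₀−E₂)/kT] = exp(−(-756 meV)/(190.436 meV)) = exp(3.96984) = 52.98.

52.98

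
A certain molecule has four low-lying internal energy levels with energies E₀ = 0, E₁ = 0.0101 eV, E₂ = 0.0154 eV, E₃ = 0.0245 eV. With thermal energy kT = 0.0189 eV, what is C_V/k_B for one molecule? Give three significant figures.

Eᵢ/kT = 0, 0.53439, 0.81481, 1.2963.
Z = Σ e^(−Eᵢ/kT) = e^(−0) + e^(−0.53439) + e^(−0.81481) + e^(−1.2963) = 1.0000 + 0.58603 + 0.44272 + 0.27354 = 2.3023.
⟨E⟩ = 0.0084431 eV, ⟨E²⟩ = 0.00014289 eV².
C_V/k_B = (⟨E²⟩ − ⟨E⟩²)/(kT)² = (0.00014289 − 0.000071286)/0.00035721 = 0.200.

0.200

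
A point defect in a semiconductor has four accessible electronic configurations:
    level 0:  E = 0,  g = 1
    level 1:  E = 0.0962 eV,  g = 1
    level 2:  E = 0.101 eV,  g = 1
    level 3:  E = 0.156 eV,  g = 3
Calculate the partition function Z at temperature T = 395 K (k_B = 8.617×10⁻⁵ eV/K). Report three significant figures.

Z = 1.14

k_BT = 8.617×10⁻⁵ × 395 K = 0.034037 eV.
Eᵢ/kT = 0, 2.8263, 2.9674, 4.5832.
Z = Σ gᵢe^(−Eᵢ/kT) = 1·e^(−0) + 1·e^(−2.8263) + 1·e^(−2.9674) + 3·e^(−4.5832) = 1.0000 + 0.059232 + 0.051437 + 0.030666 = 1.1413.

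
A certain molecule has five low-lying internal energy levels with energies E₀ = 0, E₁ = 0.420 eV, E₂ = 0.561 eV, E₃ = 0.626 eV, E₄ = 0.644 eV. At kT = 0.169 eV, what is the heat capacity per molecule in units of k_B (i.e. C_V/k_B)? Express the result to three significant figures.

Eᵢ/kT = 0, 2.4852, 3.3195, 3.7041, 3.8107.
Z = Σ e^(−Eᵢ/kT) = e^(−0) + e^(−2.4852) + e^(−3.3195) + e^(−3.7041) + e^(−3.8107) = 1.0000 + 0.083309 + 0.036171 + 0.024622 + 0.022133 = 1.1662.
⟨E⟩ = 0.072842 eV, ⟨E²⟩ = 0.038508 eV².
C_V/k_B = (⟨E²⟩ − ⟨E⟩²)/(kT)² = (0.038508 − 0.0053060)/0.028561 = 1.16.

1.16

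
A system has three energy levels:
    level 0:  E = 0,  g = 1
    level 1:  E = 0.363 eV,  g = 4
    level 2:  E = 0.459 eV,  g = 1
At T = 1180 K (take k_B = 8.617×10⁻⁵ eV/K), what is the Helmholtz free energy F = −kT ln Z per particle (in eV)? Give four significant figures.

-0.01185 eV

k_BT = 8.617×10⁻⁵ × 1180 K = 0.101681 eV.
Eᵢ/kT = 0, 3.56999, 4.51412.
Z = Σ gᵢe^(−Eᵢ/kT) = 1·e^(−0) + 4·e^(−3.56999) + 1·e^(−4.51412) = 1.00000 + 0.112625 + 0.0109532 = 1.12358.
F = −kT ln Z = −0.101681 × ln(1.12358) = −0.101681 × 0.116520 = -0.01185 eV.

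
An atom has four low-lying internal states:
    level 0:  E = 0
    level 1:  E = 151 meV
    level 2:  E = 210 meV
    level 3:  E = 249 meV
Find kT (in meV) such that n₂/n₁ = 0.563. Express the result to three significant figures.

103 meV

n₂/n₁ = exp[−(E₂−E₁)/kT] = 0.563.
⇒ (E₂−E₁)/kT = ln(1/0.563) = ln(1.7762) = 0.57448.
kT = 59 meV / 0.57448 = 103 meV.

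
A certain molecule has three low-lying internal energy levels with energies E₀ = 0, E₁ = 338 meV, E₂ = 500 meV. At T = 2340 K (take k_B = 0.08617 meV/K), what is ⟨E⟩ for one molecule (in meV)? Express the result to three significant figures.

k_BT = 0.08617 × 2340 K = 201.64 meV.
Eᵢ/kT = 0, 1.6763, 2.4797.
Z = Σ e^(−Eᵢ/kT) = e^(−0) + e^(−1.6763) + e^(−2.4797) = 1.0000 + 0.18706 + 0.083768 = 1.2708.
⟨E⟩ = Σ Eᵢ e^(−Eᵢ/kT) / Z = (0·1.0000 + 338·0.18706 + 500·0.083768) / 1.2708 = 82.7 meV.

82.7 meV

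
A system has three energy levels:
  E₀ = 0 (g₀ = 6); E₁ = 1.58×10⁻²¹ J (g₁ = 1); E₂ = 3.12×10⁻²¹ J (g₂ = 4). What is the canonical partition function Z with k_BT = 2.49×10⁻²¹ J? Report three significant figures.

Eᵢ/kT = 0, 0.63454, 1.2530.
Z = Σ gᵢe^(−Eᵢ/kT) = 6·e^(−0) + 1·e^(−0.63454) + 4·e^(−1.2530) = 6.0000 + 0.53018 + 1.1426 = 7.6728.

Z = 7.67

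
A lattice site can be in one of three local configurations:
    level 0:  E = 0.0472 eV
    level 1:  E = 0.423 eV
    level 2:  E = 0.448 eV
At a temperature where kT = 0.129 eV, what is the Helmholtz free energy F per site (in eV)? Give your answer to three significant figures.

0.0350 eV

Eᵢ/kT = 0.36589, 3.2791, 3.4729.
Z = Σ e^(−Eᵢ/kT) = e^(−0.36589) + e^(−3.2791) + e^(−3.4729) = 0.69358 + 0.037662 + 0.031027 = 0.76227.
F = −kT ln Z = −0.129 × ln(0.76227) = −0.129 × -0.27145 = 0.0350 eV.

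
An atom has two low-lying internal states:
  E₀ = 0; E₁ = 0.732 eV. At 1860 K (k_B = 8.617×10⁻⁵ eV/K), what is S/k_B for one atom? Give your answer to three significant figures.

0.0573

k_BT = 8.617×10⁻⁵ × 1860 K = 0.16028 eV.
Eᵢ/kT = 0, 4.5670.
Z = Σ e^(−Eᵢ/kT) = e^(−0) + e^(−4.5670) = 1.0000 + 0.010389 = 1.0104.
⟨E⟩ = Σ EᵢPᵢ = 0.0075265 eV.
S/k_B = ln Z + ⟨E⟩/kT = ln(1.0104) + 0.0075265/0.16028 = 0.010346 + 0.046958 = 0.0573.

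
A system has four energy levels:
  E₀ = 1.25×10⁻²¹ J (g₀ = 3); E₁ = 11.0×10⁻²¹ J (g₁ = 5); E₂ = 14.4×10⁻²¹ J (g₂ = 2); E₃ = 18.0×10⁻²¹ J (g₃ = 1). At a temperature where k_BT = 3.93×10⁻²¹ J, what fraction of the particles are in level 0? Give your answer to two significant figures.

Eᵢ/kT = 0.3181, 2.799, 3.664, 4.580.
Z = Σ gᵢe^(−Eᵢ/kT) = 3·e^(−0.3181) + 5·e^(−2.799) + 2·e^(−3.664) + 1·e^(−4.580) = 2.183 + 0.3044 + 0.05126 + 0.01025 = 2.549.
P₀ = g₀ e^(−E₀/kT) / Z = 2.183/2.549 = 0.86.

0.86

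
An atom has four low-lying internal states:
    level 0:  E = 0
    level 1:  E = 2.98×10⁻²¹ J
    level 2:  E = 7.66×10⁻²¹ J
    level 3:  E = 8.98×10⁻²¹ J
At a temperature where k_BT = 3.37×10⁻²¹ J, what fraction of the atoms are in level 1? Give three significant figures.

0.260

Eᵢ/kT = 0, 0.88427, 2.2730, 2.6647.
Z = Σ e^(−Eᵢ/kT) = e^(−0) + e^(−0.88427) + e^(−2.2730) + e^(−2.6647) = 1.0000 + 0.41302 + 0.10300 + 0.069620 = 1.5856.
P₁ = e^(−E₁/kT) / Z = 0.41302/1.5856 = 0.260.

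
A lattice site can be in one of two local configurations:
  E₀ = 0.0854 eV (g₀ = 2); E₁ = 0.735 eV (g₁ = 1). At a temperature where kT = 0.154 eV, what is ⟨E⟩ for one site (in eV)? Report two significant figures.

0.090 eV

Eᵢ/kT = 0.5545, 4.773.
Z = Σ gᵢe^(−Eᵢ/kT) = 2·e^(−0.5545) + 1·e^(−4.773) = 1.149 + 0.008455 = 1.157.
⟨E⟩ = Σ Eᵢ gᵢe^(−Eᵢ/kT) / Z = (0.0854·1.149 + 0.735·0.008455) / 1.157 = 0.090 eV.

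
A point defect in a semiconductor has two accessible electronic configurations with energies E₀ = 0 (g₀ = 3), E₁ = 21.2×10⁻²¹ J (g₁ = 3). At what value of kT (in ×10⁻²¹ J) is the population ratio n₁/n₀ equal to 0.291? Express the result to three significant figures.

17.2 ×10⁻²¹ J

n₁/n₀ = (g₁/g₀) exp[−(E₁−E₀)/kT] = 0.291.
⇒ (E₁−E₀)/kT = ln((3/3)/0.291) = ln(3.4364) = 1.2344.
kT = 21.2 ×10⁻²¹ J / 1.2344 = 17.2 ×10⁻²¹ J.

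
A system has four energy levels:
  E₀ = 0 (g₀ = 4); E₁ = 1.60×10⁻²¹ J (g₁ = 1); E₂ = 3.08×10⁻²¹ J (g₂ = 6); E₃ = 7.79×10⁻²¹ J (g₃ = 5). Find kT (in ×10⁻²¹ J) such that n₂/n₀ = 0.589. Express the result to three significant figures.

3.29 ×10⁻²¹ J

n₂/n₀ = (g₂/g₀) exp[−(E₂−E₀)/kT] = 0.589.
⇒ (E₂−E₀)/kT = ln((6/4)/0.589) = ln(2.5467) = 0.93480.
kT = 3.08 ×10⁻²¹ J / 0.93480 = 3.29 ×10⁻²¹ J.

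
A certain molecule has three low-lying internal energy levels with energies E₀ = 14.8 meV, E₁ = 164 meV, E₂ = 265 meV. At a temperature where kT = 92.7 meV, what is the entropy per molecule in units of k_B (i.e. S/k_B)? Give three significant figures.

Eᵢ/kT = 0.15965, 1.7691, 2.8587.
Z = Σ e^(−Eᵢ/kT) = e^(−0.15965) + e^(−1.7691) + e^(−2.8587) = 0.85244 + 0.17049 + 0.057343 = 1.0803.
⟨E⟩ = Σ EᵢPᵢ = 51.627 meV.
S/k_B = ln Z + ⟨E⟩/kT = ln(1.0803) + 51.627/92.7 = 0.077239 + 0.55693 = 0.634.

0.634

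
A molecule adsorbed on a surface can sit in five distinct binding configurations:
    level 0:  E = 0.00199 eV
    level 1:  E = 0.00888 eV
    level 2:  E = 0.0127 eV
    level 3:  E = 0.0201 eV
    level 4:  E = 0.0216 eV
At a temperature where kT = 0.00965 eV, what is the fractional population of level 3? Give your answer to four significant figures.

0.07278

Eᵢ/kT = 0.206218, 0.920207, 1.31606, 2.08290, 2.23834.
Z = Σ e^(−Eᵢ/kT) = e^(−0.206218) + e^(−0.920207) + e^(−1.31606) + e^(−2.08290) + e^(−2.23834) = 0.813656 + 0.398437 + 0.268190 + 0.124568 + 0.106635 = 1.71149.
P₃ = e^(−E₃/kT) / Z = 0.124568/1.71149 = 0.07278.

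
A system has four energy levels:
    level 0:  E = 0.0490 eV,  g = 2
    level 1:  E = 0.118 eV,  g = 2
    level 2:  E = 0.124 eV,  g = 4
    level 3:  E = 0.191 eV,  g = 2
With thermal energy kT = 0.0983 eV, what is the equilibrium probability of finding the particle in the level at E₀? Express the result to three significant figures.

Eᵢ/kT = 0.49847, 1.2004, 1.2614, 1.9430.
Z = Σ gᵢe^(−Eᵢ/kT) = 2·e^(−0.49847) + 2·e^(−1.2004) + 4·e^(−1.2614) + 2·e^(−1.9430) = 1.2149 + 0.60215 + 1.1330 + 0.28655 = 3.2366.
P₀ = g₀ e^(−E₀/kT) / Z = 1.2149/3.2366 = 0.375.

0.375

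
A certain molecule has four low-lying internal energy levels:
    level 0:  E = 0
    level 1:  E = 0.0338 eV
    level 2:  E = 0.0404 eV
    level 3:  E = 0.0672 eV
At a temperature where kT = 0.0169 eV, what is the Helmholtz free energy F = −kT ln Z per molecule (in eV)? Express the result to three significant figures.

Eᵢ/kT = 0, 2.0000, 2.3905, 3.9763.
Z = Σ e^(−Eᵢ/kT) = e^(−0) + e^(−2.0000) + e^(−2.3905) + e^(−3.9763) = 1.0000 + 0.13534 + 0.091584 + 0.018755 = 1.2457.
F = −kT ln Z = −0.0169 × ln(1.2457) = −0.0169 × 0.21970 = -0.00371 eV.

-0.00371 eV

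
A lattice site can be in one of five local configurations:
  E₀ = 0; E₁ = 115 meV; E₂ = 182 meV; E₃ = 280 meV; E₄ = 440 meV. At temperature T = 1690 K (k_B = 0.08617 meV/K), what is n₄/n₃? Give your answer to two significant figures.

0.33

k_BT = 0.08617 × 1690 K = 145.6 meV.
n₄/n₃ = exp[−(E₄−E₃)/kT] = exp(−(160 meV)/(145.6 meV)) = exp(-1.099) = 0.33.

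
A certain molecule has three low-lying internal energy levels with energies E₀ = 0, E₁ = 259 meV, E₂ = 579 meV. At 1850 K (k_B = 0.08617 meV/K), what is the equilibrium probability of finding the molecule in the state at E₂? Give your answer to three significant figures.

0.0216

k_BT = 0.08617 × 1850 K = 159.41 meV.
Eᵢ/kT = 0, 1.6247, 3.6321.
Z = Σ e^(−Eᵢ/kT) = e^(−0) + e^(−1.6247) + e^(−3.6321) = 1.0000 + 0.19697 + 0.026461 = 1.2234.
P₂ = e^(−E₂/kT) / Z = 0.026461/1.2234 = 0.0216.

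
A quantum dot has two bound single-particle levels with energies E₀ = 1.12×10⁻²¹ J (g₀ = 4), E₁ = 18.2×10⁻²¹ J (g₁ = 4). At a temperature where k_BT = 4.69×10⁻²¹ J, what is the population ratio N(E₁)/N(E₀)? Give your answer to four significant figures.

0.02621

n₁/n₀ = (g₁/g₀) exp[−(E₁−E₀)/kT] = (4/4) × exp(−(17.08 ×10⁻²¹ J)/(4.69 ×10⁻²¹ J)) = (4/4) × exp(-3.64179) = 0.02621.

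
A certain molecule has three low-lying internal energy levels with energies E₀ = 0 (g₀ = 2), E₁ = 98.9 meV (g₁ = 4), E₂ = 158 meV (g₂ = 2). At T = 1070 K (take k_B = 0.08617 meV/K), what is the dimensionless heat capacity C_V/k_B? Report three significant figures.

0.393

k_BT = 0.08617 × 1070 K = 92.202 meV.
Eᵢ/kT = 0, 1.0726, 1.7136.
Z = Σ gᵢe^(−Eᵢ/kT) = 2·e^(−0) + 4·e^(−1.0726) + 2·e^(−1.7136) = 2.0000 + 1.3685 + 0.36043 = 3.7289.
⟨E⟩ = 51.568 meV, ⟨E²⟩ = 6002.7 meV².
C_V/k_B = (⟨E²⟩ − ⟨E⟩²)/(kT)² = (6002.7 − 2659.3)/8501.2 = 0.393.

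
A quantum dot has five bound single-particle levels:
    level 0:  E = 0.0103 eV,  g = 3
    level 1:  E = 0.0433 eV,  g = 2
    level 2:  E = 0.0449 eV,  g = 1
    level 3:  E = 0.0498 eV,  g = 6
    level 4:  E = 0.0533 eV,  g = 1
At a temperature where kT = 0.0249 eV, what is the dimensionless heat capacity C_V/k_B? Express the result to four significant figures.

Eᵢ/kT = 0.413655, 1.73896, 1.80321, 2.00000, 2.14056.
Z = Σ gᵢe^(−Eᵢ/kT) = 3·e^(−0.413655) + 2·e^(−1.73896) + 1·e^(−1.80321) + 6·e^(−2.00000) + 1·e^(−2.14056) = 1.98369 + 0.351406 + 0.164769 + 0.812012 + 0.117589 = 3.42947.
⟨E⟩ = 0.0261707 eV, ⟨E²⟩ = 0.00103496 eV².
C_V/k_B = (⟨E²⟩ − ⟨E⟩²)/(kT)² = (0.00103496 − 0.000684906)/0.000620010 = 0.5646.

0.5646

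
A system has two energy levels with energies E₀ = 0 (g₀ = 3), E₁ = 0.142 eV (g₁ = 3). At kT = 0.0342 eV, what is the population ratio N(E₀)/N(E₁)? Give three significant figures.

n₀/n₁ = (g₀/g₁) exp[−(E₀−E₁)/kT] = (3/3) × exp(−(-0.142 eV)/(0.0342 eV)) = (3/3) × exp(4.1520) = 63.6.

63.6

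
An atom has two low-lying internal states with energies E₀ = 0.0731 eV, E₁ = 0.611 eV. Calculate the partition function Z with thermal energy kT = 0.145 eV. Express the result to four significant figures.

Eᵢ/kT = 0.504138, 4.21379.
Z = Σ e^(−Eᵢ/kT) = e^(−0.504138) + e^(−4.21379) = 0.604026 + 0.0147902 = 0.618816.

Z = 0.6188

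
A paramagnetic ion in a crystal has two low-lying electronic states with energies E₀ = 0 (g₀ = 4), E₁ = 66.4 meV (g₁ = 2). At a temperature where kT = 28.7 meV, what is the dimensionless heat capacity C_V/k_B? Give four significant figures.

0.2403

Eᵢ/kT = 0, 2.31359.
Z = Σ gᵢe^(−Eᵢ/kT) = 4·e^(−0) + 2·e^(−2.31359) = 4.00000 + 0.197811 = 4.19781.
⟨E⟩ = 3.12893 meV, ⟨E²⟩ = 207.761 meV².
C_V/k_B = (⟨E²⟩ − ⟨E⟩²)/(kT)² = (207.761 − 9.79020)/823.690 = 0.2403.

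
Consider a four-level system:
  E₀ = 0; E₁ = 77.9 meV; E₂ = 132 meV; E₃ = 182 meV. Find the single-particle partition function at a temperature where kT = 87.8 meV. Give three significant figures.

Eᵢ/kT = 0, 0.88724, 1.5034, 2.0729.
Z = Σ e^(−Eᵢ/kT) = e^(−0) + e^(−0.88724) + e^(−1.5034) + e^(−2.0729) = 1.0000 + 0.41179 + 0.22237 + 0.12582 = 1.7600.

Z = 1.76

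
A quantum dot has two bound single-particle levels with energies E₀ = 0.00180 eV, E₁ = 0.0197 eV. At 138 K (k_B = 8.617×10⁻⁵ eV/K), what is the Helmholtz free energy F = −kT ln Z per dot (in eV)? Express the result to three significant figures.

k_BT = 8.617×10⁻⁵ × 138 K = 0.011891 eV.
Eᵢ/kT = 0.15137, 1.6567.
Z = Σ e^(−Eᵢ/kT) = e^(−0.15137) + e^(−1.6567) = 0.85953 + 0.19077 = 1.0503.
F = −kT ln Z = −0.011891 × ln(1.0503) = −0.011891 × 0.049076 = -0.000584 eV.

-0.000584 eV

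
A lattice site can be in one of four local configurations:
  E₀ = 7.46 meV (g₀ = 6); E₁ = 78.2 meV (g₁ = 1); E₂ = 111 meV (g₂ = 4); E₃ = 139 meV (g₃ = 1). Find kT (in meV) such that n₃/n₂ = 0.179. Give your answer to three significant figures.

n₃/n₂ = (g₃/g₂) exp[−(E₃−E₂)/kT] = 0.179.
⇒ (E₃−E₂)/kT = ln((1/4)/0.179) = ln(1.3966) = 0.33404.
kT = 28 meV / 0.33404 = 83.8 meV.

83.8 meV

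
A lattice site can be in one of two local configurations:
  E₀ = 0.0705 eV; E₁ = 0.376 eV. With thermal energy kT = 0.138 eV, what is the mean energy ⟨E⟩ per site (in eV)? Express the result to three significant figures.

Eᵢ/kT = 0.51087, 2.7246.
Z = Σ e^(−Eᵢ/kT) = e^(−0.51087) + e^(−2.7246) = 0.59997 + 0.065572 = 0.66554.
⟨E⟩ = Σ Eᵢ e^(−Eᵢ/kT) / Z = (0.0705·0.59997 + 0.376·0.065572) / 0.66554 = 0.101 eV.

0.101 eV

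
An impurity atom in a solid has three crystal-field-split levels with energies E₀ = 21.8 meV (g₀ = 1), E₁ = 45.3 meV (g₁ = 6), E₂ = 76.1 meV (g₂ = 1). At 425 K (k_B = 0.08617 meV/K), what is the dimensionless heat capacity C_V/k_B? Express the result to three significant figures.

k_BT = 0.08617 × 425 K = 36.622 meV.
Eᵢ/kT = 0.59527, 1.2370, 2.0780.
Z = Σ gᵢe^(−Eᵢ/kT) = 1·e^(−0.59527) + 6·e^(−1.2370) + 1·e^(−2.0780) = 0.55141 + 1.7415 + 0.12518 = 2.4181.
⟨E⟩ = 41.535 meV, ⟨E²⟩ = 1886.1 meV².
C_V/k_B = (⟨E²⟩ − ⟨E⟩²)/(kT)² = (1886.1 − 1725.2)/1341.2 = 0.120.

0.120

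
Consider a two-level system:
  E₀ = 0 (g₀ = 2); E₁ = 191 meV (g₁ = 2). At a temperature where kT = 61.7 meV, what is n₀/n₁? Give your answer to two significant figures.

22

n₀/n₁ = (g₀/g₁) exp[−(E₀−E₁)/kT] = (2/2) × exp(−(-191 meV)/(61.7 meV)) = (2/2) × exp(3.096) = 22.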